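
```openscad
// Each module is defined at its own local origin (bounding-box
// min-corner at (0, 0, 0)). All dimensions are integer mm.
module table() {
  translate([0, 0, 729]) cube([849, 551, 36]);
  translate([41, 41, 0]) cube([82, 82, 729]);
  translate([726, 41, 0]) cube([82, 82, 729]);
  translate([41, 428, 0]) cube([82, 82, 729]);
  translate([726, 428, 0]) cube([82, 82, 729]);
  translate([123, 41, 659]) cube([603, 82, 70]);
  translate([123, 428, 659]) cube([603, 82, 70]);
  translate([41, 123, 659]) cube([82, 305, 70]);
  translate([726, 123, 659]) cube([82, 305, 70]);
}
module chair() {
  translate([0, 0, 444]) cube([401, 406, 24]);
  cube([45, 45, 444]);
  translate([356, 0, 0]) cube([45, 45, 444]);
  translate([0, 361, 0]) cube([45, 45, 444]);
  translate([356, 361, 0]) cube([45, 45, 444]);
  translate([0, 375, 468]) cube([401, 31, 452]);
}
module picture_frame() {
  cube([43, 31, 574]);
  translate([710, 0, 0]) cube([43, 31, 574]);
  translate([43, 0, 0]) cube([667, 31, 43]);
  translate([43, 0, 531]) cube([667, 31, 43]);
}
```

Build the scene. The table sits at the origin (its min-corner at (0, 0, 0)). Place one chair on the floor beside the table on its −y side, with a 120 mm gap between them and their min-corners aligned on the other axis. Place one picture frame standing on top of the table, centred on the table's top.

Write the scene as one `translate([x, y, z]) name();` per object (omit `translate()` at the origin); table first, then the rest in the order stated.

table();
translate([0, -526, 0]) chair();
translate([48, 260, 765]) picture_frame();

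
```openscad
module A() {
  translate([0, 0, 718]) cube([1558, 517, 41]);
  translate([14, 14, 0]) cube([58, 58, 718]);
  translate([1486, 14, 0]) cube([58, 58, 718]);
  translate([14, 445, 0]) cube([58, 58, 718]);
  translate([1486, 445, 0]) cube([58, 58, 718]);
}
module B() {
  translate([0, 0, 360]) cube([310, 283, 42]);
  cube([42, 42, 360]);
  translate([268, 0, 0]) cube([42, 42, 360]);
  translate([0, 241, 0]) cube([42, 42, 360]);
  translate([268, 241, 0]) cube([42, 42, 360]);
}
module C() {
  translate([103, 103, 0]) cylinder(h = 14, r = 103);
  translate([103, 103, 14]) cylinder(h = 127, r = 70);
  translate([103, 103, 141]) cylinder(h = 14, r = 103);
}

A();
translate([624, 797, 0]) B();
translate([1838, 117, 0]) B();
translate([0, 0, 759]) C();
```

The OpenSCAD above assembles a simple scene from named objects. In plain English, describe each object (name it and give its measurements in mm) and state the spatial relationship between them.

A is a rectangular dining table. The top is 1558×517×41 mm with its upper surface at z = 759 mm. It stands on four 58×58 mm square legs, each inset 14 mm from the nearest pair of top edges, running from the floor to the underside of the top.

B is a four-legged stool. The seat is 310×283 mm, 42 mm thick, top at z = 402 mm. It stands on four square legs, each 42×42 mm in cross-section, from z = 0 to the seat underside, each flush with a corner of the seat.

C is a spool: two coaxial disc flanges of radius 103 mm and thickness 14 mm, joined by a core cylinder of radius 70 mm and height 127 mm. The lower flange rests on z = 0 and the three cylinders share a vertical axis.

Two stools sit around the table at the +y, +x sides. The spool is on top of the table.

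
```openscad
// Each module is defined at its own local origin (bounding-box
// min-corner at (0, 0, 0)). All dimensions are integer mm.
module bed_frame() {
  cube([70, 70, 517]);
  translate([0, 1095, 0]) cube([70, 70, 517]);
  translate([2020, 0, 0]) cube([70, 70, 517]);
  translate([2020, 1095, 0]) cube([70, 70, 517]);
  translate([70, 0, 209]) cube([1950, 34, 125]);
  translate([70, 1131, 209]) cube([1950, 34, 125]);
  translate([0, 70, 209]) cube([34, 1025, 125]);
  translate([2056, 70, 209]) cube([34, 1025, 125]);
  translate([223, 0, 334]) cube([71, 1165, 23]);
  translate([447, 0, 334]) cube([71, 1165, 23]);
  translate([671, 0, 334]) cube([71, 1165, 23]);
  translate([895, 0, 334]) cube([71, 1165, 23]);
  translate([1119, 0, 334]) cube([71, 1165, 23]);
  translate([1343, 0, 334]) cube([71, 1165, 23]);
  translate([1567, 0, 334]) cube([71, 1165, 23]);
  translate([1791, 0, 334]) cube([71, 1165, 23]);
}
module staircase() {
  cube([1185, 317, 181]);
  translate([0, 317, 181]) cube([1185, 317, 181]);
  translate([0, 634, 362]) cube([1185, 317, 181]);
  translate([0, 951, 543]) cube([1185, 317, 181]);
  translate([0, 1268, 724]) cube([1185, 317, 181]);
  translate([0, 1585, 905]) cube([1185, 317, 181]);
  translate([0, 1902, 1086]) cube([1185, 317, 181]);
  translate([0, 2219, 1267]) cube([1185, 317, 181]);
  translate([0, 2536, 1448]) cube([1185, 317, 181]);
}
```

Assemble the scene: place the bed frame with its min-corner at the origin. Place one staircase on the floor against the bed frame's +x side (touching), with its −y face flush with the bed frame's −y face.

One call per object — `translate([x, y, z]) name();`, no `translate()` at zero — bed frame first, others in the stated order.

bed_frame();
translate([2090, 0, 0]) staircase();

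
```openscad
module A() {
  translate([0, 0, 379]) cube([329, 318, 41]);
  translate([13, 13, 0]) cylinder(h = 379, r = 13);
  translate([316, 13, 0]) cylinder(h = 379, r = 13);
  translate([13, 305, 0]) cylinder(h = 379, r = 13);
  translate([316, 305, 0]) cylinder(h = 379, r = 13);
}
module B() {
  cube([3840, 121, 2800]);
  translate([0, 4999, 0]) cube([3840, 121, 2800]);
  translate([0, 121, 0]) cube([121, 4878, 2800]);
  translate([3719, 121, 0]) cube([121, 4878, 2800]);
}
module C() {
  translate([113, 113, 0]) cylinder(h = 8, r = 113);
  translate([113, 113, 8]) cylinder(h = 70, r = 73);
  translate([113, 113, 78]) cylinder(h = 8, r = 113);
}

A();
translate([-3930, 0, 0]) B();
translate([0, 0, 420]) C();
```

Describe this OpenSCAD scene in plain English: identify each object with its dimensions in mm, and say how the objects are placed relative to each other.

A is a simple wooden stool: a rectangular seat 329 mm (x) by 318 mm (y), 41 mm thick, top face at z = 420 mm, on four round legs, each 26 mm in diameter. The legs rest on z = 0, each leg's axis is inset half a diameter from the nearest pair of seat edges (so the leg's bounding box is flush with the corner).

B is the wall frame of a small rectangular building: four walls, each 2800 mm tall and 121 mm thick, enclosing a footprint 3840 mm (x) by 5120 mm (y) outside-to-outside, with no floor or roof. The front and back walls (the −y and +y sides) span the full width; the two side walls fit between them.

C is a spool: two coaxial disc flanges of radius 113 mm and thickness 8 mm, joined by a core cylinder of radius 73 mm and height 70 mm. The lower flange rests on z = 0 and the three cylinders share a vertical axis.

The house frame is on the floor beside the stool on its −x side. The spool is on top of the stool.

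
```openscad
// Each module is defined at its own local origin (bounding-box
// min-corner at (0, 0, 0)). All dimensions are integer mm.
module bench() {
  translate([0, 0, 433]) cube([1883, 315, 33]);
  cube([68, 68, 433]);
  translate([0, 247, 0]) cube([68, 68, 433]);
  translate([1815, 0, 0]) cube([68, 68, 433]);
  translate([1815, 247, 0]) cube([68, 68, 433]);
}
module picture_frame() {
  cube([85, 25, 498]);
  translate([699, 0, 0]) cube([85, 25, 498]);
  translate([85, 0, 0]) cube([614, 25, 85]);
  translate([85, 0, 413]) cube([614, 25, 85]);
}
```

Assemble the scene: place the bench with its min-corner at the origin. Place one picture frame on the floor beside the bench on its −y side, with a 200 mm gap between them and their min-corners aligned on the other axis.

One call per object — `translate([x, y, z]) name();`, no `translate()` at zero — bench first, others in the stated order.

bench();
translate([0, -225, 0]) picture_frame();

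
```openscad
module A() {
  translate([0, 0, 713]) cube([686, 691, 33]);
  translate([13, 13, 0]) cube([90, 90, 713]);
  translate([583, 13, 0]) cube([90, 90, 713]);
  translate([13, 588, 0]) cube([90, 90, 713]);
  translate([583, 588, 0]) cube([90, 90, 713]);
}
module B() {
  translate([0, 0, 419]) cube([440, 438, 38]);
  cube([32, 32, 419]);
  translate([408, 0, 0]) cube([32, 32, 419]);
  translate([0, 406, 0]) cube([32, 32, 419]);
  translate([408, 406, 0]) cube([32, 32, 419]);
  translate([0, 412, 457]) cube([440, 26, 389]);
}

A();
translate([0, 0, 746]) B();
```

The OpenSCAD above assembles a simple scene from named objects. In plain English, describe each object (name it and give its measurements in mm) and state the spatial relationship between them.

A is a table: top 686 mm (x) × 691 mm (y), 33 mm thick, upper face at z = 746 mm, on four 90×90 mm square legs, each inset 13 mm from the nearest pair of top edges, running from z = 0 to the bottom of the top.

B is a chair: 440×438 mm seat, 38 mm thick, top at z = 457 mm, on four 32 mm square corner legs flush with the seat edges. A 26 mm thick backrest slab spans the full seat width, extending 389 mm above the seat top, its back face flush with the seat's +y edge.

The chair is on top of the table.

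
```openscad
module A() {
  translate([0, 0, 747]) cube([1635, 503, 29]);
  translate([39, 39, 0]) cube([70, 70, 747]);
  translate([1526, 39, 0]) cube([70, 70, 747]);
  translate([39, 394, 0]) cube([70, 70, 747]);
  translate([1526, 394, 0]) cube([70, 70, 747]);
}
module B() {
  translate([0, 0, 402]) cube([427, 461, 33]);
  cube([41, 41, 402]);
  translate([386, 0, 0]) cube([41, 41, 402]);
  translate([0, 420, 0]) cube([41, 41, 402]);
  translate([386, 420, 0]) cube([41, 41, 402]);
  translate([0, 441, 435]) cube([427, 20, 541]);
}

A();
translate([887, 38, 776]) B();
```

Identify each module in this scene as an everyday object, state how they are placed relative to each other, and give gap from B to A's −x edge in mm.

The chair's min-x is at 887; the table's min-x is 0; gap = 887 mm.

A is a table. B is a chair. The chair is on top of the table. The gap from the chair to the table's −x edge is 887 mm.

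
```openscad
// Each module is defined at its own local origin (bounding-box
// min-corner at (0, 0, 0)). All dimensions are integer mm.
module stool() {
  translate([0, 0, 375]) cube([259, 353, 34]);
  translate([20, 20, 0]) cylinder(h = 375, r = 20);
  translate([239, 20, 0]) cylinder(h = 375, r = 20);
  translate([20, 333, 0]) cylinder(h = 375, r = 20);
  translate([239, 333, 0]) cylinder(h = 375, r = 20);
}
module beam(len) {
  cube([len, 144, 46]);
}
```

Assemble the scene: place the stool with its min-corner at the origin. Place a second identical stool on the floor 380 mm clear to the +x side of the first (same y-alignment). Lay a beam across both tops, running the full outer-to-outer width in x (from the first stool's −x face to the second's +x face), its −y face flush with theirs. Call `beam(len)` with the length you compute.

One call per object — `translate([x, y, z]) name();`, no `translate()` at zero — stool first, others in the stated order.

stool();
translate([639, 0, 0]) stool();
translate([0, 0, 409]) beam(898);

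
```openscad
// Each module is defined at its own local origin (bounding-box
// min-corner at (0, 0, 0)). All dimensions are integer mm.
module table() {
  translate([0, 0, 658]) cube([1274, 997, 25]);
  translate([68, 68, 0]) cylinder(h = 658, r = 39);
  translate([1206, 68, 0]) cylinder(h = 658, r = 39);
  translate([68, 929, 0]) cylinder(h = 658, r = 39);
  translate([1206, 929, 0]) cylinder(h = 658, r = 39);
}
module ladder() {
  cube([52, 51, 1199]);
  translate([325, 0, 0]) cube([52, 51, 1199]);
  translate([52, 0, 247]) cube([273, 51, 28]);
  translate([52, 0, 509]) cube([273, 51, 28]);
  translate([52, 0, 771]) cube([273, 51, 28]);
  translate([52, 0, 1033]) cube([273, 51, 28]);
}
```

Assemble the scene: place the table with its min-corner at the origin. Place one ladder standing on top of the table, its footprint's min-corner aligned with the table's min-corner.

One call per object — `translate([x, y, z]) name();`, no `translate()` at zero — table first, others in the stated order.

table();
translate([0, 0, 683]) ladder();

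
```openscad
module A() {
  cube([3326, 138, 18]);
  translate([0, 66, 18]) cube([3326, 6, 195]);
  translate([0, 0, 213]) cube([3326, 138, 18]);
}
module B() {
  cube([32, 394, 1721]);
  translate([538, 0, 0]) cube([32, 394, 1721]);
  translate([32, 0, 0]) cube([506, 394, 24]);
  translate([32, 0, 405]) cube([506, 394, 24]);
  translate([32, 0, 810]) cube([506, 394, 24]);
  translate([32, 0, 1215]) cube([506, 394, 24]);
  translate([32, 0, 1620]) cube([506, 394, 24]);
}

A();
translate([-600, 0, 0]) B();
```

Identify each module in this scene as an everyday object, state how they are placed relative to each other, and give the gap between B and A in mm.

The bookshelf's nearest face is 30 mm from the I-beam's −x face.

A is an I-beam. B is a bookshelf. The bookshelf is on the floor beside the I-beam on its −x side. The gap between the bookshelf and the I-beam is 30 mm.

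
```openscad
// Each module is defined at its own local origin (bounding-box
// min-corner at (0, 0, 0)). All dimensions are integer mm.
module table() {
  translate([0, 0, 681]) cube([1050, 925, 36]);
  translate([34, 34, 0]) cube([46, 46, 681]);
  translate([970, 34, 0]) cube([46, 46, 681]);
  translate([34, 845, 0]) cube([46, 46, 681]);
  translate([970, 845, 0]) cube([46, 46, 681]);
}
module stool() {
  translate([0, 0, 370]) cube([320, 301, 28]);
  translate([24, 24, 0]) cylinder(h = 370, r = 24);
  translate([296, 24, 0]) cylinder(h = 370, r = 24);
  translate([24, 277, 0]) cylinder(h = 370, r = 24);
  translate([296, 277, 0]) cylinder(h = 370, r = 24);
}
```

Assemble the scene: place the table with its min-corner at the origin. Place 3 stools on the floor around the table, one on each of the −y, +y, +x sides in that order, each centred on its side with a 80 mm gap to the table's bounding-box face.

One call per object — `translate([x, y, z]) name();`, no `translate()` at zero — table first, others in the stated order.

table();
translate([365, -381, 0]) stool();
translate([365, 1005, 0]) stool();
translate([1130, 312, 0]) stool();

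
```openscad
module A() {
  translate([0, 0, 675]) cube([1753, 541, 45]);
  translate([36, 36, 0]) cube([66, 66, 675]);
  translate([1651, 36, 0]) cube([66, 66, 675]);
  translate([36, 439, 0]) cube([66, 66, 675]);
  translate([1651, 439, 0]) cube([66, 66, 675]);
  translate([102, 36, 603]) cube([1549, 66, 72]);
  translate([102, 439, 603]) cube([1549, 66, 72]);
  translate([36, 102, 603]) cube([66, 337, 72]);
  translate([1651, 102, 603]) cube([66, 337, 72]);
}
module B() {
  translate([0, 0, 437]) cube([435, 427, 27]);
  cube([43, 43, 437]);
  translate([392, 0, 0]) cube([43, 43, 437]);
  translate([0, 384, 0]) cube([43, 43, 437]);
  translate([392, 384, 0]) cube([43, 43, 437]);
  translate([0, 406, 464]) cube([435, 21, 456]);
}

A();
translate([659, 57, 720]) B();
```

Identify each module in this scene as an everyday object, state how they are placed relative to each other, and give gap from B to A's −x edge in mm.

A is a table. B is a chair. The chair is on top of the table, centred. The gap from the chair to the table's −x edge is 659 mm.

The chair's min-x is at 659; the table's min-x is 0; gap = 659 mm.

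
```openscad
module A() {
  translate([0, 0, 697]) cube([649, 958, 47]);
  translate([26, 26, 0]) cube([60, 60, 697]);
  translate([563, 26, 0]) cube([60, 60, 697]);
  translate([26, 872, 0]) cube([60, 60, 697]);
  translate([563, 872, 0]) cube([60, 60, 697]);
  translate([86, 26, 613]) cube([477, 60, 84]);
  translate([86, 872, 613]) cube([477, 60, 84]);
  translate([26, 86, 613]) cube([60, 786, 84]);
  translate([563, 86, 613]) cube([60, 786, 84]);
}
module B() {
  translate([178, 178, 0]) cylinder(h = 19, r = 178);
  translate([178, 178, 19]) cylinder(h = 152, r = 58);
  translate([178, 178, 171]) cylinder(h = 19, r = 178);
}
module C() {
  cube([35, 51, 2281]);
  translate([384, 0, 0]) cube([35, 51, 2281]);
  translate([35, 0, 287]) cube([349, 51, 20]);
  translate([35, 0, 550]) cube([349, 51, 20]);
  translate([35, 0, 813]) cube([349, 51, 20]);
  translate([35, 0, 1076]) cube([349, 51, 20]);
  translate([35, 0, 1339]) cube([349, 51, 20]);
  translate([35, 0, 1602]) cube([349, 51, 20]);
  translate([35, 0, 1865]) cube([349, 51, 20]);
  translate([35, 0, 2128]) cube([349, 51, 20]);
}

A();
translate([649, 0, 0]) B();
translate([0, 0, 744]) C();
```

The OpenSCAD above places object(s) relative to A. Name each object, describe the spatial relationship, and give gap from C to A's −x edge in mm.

The ladder's min-x is at 0; the table's min-x is 0; gap = 0 mm.

A is a table. B is a spool. C is a ladder. The spool is against the table's +x side, with their −y faces flush. The ladder is on top of the table. The gap from the ladder to the table's −x edge is 0 mm.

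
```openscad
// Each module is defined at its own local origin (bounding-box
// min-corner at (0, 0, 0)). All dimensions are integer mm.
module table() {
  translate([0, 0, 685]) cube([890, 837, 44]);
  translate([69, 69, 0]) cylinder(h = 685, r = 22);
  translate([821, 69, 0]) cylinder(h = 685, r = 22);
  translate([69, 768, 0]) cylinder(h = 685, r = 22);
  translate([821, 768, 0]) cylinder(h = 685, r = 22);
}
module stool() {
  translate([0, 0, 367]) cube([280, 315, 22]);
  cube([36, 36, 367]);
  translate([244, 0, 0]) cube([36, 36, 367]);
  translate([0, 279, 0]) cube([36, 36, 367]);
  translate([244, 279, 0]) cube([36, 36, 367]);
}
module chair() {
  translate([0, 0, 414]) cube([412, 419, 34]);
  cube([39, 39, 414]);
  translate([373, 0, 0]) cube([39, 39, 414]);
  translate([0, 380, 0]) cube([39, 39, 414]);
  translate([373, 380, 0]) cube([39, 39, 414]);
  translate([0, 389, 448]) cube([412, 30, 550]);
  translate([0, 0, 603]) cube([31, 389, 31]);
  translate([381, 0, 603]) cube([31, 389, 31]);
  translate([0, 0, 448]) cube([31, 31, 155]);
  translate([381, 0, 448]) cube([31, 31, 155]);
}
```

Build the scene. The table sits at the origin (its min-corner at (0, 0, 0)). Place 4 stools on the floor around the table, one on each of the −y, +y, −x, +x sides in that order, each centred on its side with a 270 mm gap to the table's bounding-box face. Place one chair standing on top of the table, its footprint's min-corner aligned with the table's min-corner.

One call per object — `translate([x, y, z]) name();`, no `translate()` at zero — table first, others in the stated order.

table();
translate([305, -585, 0]) stool();
translate([305, 1107, 0]) stool();
translate([-550, 261, 0]) stool();
translate([1160, 261, 0]) stool();
translate([0, 0, 729]) chair();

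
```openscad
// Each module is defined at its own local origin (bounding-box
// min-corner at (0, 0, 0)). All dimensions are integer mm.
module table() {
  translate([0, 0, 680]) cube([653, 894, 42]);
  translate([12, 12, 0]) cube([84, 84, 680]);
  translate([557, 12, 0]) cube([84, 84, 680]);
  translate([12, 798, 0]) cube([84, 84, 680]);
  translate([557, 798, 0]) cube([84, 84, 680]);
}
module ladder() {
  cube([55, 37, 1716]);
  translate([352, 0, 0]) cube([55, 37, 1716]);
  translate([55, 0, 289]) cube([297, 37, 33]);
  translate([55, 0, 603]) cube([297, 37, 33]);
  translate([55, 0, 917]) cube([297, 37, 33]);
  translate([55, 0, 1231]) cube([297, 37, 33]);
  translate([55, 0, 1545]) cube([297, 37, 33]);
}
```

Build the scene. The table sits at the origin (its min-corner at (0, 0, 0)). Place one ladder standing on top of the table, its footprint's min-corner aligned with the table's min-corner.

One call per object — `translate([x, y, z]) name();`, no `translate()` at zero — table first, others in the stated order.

table();
translate([0, 0, 722]) ladder();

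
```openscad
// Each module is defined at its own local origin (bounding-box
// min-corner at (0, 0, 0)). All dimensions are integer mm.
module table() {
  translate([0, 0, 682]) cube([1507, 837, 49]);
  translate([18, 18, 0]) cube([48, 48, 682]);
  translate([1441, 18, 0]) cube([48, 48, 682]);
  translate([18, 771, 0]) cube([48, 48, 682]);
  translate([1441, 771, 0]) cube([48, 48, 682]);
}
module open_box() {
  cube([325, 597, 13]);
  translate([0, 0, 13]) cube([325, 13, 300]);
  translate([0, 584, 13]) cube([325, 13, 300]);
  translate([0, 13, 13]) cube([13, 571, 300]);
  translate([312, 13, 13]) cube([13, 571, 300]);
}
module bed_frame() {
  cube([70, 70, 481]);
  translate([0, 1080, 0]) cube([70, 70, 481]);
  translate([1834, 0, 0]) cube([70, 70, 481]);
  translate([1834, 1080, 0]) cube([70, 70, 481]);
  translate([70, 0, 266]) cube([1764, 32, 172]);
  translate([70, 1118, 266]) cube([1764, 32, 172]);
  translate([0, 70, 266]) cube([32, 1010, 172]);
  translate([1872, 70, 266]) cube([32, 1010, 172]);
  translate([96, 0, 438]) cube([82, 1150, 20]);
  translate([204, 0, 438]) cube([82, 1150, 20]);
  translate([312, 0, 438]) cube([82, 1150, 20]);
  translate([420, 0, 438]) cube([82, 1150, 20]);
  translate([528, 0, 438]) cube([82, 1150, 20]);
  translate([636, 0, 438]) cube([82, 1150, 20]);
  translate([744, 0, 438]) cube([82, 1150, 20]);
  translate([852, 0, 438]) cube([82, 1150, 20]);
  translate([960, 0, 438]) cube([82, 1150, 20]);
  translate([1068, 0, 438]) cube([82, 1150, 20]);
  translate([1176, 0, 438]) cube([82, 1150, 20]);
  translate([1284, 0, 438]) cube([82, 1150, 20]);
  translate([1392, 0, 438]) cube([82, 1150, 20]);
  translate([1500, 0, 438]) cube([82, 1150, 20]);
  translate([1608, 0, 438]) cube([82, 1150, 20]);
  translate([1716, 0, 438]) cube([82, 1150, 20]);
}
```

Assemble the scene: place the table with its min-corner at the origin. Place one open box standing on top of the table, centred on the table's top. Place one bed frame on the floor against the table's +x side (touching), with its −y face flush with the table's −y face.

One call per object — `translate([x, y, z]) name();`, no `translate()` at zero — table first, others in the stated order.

table();
translate([591, 120, 731]) open_box();
translate([1507, 0, 0]) bed_frame();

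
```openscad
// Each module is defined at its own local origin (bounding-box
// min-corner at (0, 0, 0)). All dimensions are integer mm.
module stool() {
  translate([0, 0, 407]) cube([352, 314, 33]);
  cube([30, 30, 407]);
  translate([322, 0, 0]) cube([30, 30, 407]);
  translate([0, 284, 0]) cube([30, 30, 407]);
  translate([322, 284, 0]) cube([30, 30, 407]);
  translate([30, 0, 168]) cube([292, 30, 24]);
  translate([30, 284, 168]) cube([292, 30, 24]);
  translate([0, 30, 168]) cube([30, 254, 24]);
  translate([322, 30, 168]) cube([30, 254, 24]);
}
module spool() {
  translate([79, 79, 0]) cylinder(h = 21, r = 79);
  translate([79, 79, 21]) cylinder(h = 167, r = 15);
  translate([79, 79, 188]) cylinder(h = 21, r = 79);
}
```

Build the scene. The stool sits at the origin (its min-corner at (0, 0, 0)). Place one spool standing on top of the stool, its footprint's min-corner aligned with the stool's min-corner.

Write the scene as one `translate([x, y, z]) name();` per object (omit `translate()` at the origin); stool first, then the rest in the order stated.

stool();
translate([0, 0, 440]) spool();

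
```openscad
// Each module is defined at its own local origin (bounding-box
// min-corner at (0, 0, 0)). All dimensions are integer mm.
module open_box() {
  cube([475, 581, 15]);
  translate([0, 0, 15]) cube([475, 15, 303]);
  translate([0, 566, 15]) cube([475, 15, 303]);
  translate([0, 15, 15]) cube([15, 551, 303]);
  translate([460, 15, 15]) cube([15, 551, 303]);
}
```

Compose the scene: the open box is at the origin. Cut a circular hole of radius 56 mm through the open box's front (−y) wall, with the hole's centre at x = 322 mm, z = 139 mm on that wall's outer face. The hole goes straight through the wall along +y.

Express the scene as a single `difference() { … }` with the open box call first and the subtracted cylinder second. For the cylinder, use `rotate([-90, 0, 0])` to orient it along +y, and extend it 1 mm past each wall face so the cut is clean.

difference() {
  open_box();
  translate([322, -1, 139]) rotate([-90, 0, 0]) cylinder(h = 17, r = 56);
}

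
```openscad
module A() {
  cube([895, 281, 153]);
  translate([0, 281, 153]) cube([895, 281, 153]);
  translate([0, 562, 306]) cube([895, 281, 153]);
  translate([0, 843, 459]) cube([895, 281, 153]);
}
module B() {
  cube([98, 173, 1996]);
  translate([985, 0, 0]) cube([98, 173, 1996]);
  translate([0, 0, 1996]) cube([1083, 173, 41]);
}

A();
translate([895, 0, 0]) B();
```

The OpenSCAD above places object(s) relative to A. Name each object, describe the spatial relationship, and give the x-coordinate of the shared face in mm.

The staircase's +x face and the door frame's −x face are both at x = 895 mm.

A is a staircase. B is a door frame. The door frame is against the staircase's +x side, with their −y faces flush. The x-coordinate of the shared face is 895 mm.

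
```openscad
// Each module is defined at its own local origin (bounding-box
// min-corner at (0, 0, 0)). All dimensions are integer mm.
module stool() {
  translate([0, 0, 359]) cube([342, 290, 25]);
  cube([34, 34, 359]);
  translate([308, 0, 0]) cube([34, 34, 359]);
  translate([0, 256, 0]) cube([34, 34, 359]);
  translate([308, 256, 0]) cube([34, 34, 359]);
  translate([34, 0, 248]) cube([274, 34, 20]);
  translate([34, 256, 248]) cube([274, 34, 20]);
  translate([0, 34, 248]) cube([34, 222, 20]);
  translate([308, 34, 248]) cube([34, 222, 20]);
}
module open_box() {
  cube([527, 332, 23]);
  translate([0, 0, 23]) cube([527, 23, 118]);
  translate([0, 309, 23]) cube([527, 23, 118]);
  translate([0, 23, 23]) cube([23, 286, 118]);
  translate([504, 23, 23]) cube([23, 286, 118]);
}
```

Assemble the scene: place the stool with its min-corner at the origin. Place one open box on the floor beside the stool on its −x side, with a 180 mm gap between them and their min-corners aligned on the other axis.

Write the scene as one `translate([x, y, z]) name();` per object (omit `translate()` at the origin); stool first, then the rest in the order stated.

stool();
translate([-707, 0, 0]) open_box();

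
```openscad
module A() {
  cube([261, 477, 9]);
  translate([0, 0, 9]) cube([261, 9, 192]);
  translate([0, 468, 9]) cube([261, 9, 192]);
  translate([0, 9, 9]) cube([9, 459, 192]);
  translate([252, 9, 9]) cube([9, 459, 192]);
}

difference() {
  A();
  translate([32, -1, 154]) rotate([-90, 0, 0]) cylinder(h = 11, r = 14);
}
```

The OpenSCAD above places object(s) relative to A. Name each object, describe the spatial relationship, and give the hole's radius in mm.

A is an open box. The open box has a circular hole through its front wall. The hole's radius is 14 mm.

The subtracted cylinder has r = 14 mm.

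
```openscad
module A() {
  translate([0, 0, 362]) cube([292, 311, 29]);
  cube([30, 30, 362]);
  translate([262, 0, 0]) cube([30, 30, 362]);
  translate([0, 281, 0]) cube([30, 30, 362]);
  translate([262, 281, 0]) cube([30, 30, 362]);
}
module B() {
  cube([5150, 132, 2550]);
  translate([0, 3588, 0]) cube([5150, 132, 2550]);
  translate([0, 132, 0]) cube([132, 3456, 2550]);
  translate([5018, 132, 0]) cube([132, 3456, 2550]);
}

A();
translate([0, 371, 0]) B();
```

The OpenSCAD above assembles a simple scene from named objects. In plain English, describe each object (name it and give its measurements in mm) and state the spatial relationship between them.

A is a four-legged stool. The seat is a 292×311×29 mm slab whose top surface is at z = 391 mm; four square legs, each 30×30 mm in cross-section, run from the floor (z = 0) to the underside of the seat, each flush with a corner of the seat.

B is a box-shaped house frame (walls only): outside footprint 5150×3720 mm, wall height 2550 mm, wall thickness 132 mm. The two y-facing walls run the full x-width; the two x-facing walls fit between the inner faces of the y-facing walls.

The house frame is on the floor beside the stool on its +y side.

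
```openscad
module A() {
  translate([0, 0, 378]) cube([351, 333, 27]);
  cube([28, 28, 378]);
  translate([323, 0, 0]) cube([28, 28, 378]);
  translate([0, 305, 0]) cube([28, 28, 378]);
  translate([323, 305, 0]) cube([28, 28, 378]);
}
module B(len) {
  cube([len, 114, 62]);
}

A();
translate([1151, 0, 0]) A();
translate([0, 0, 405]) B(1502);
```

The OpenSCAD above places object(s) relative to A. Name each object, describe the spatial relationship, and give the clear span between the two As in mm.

A is a stool. B is a beam. A beam spans the tops of two stools. The clear span between the two stools is 800 mm.

Second stool starts at x = 1151; first ends at x = 351; clear span = 1151 − 351 = 800 mm.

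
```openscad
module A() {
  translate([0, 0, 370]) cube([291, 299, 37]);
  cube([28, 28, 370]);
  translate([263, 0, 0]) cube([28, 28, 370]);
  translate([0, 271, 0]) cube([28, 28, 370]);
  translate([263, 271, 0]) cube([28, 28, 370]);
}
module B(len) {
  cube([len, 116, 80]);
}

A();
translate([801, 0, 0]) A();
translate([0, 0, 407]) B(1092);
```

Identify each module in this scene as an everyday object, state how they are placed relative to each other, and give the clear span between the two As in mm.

Second stool starts at x = 801; first ends at x = 291; clear span = 801 − 291 = 510 mm.

A is a stool. B is a beam. A beam spans the tops of two stools. The clear span between the two stools is 510 mm.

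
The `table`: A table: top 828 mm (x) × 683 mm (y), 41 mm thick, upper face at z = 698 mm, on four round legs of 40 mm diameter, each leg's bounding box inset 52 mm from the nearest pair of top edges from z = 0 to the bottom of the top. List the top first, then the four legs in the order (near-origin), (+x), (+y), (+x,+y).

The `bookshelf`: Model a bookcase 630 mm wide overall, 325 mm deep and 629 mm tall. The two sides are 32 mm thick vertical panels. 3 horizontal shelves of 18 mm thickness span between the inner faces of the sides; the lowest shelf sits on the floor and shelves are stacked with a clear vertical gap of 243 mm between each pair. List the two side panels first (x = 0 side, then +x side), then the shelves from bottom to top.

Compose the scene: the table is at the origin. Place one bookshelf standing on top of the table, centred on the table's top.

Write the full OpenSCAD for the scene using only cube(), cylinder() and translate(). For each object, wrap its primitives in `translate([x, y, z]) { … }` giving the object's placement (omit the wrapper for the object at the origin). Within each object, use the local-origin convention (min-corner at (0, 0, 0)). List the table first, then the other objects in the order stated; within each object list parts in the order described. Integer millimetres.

translate([0, 0, 657]) cube([828, 683, 41]);
translate([72, 72, 0]) cylinder(h = 657, r = 20);
translate([756, 72, 0]) cylinder(h = 657, r = 20);
translate([72, 611, 0]) cylinder(h = 657, r = 20);
translate([756, 611, 0]) cylinder(h = 657, r = 20);
translate([99, 179, 698]) {
  cube([32, 325, 629]);
  translate([598, 0, 0]) cube([32, 325, 629]);
  translate([32, 0, 0]) cube([566, 325, 18]);
  translate([32, 0, 261]) cube([566, 325, 18]);
  translate([32, 0, 522]) cube([566, 325, 18]);
}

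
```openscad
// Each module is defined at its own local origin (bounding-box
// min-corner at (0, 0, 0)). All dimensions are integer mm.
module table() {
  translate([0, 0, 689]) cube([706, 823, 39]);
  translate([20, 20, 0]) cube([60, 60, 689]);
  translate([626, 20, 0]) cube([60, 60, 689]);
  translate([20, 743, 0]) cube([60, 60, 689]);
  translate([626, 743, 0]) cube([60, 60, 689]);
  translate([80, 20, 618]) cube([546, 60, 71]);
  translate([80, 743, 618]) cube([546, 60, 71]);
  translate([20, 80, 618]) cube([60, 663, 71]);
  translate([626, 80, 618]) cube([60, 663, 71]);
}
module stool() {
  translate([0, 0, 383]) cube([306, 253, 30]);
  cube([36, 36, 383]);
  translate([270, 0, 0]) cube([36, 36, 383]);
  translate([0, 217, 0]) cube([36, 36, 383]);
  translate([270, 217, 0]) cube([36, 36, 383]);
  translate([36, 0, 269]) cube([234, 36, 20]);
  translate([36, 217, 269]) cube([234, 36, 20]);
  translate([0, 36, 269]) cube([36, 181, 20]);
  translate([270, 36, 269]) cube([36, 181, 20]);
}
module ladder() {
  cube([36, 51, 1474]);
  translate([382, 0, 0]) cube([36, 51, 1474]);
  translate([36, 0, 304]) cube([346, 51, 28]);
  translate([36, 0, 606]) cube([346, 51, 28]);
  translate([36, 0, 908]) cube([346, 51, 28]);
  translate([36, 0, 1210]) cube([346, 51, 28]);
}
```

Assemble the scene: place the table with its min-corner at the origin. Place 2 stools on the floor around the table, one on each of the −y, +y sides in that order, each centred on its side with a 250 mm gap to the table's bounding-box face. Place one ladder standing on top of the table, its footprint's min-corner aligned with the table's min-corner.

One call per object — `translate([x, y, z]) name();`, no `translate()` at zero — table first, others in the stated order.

table();
translate([200, -503, 0]) stool();
translate([200, 1073, 0]) stool();
translate([0, 0, 728]) ladder();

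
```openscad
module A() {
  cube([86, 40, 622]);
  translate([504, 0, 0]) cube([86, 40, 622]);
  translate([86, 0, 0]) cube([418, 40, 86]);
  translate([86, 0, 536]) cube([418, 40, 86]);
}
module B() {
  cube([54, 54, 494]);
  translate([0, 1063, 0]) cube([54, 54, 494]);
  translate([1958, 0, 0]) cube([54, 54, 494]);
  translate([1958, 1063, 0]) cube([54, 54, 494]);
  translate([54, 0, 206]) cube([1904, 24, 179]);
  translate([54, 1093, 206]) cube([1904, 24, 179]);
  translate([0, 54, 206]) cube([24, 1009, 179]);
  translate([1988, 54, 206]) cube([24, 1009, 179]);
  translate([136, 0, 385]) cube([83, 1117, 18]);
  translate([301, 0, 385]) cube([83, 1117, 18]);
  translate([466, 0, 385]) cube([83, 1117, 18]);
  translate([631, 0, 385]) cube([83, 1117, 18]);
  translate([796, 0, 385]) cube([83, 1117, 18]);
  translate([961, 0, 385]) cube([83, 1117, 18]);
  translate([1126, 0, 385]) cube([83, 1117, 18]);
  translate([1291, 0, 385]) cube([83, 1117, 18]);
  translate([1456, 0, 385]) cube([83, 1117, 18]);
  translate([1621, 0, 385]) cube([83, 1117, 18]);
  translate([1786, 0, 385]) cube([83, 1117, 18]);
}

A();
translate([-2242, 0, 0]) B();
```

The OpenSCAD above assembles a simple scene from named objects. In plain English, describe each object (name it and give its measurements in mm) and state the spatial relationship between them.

A is a picture frame with a 418×450 mm rectangular opening (x by z) and a uniform 86 mm border on every side. Frame depth is 40 mm along y. It is built from two vertical stiles running the full outside height and two horizontal rails spanning the gap between the stiles.

B is a bed frame 2012 mm long (x) by 1117 mm wide (y). Four 54×54 mm corner posts, 494 mm tall, at the corners of the footprint. Four rails of 24 mm thickness and 179 mm height run between adjacent posts with their undersides at z = 206 mm, their outer faces flush with the outside of the frame (the two x-running rails run between the posts' inner faces; the two y-running rails run between the posts' inner faces). 11 slats, each 83 mm wide (x) and 18 mm thick, lie across the top of the two x-running rails, running the full 1117 mm width of the frame in y; the slats are evenly spaced along x between the inner faces of the end posts with equal gaps (rounded down to the nearest mm) at the −x end and between each pair — any rounding remainder accumulates at the +x end.

The bed frame is on the floor beside the picture frame on its −x side.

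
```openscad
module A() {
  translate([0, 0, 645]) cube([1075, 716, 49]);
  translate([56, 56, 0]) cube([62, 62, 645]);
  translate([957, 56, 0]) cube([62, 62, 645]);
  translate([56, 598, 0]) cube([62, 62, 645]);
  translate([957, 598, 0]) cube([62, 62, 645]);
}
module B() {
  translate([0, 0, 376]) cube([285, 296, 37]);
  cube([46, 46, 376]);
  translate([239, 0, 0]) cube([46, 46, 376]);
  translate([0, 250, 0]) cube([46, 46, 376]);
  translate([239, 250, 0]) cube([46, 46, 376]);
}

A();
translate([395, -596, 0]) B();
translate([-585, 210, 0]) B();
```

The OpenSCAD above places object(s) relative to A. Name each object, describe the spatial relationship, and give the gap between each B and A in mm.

A is a table. B is a stool. Two stools sit around the table at the −y, −x sides. The gap between each stool and the table is 300 mm.

Each stool's nearest face is 300 mm from the table's bounding box.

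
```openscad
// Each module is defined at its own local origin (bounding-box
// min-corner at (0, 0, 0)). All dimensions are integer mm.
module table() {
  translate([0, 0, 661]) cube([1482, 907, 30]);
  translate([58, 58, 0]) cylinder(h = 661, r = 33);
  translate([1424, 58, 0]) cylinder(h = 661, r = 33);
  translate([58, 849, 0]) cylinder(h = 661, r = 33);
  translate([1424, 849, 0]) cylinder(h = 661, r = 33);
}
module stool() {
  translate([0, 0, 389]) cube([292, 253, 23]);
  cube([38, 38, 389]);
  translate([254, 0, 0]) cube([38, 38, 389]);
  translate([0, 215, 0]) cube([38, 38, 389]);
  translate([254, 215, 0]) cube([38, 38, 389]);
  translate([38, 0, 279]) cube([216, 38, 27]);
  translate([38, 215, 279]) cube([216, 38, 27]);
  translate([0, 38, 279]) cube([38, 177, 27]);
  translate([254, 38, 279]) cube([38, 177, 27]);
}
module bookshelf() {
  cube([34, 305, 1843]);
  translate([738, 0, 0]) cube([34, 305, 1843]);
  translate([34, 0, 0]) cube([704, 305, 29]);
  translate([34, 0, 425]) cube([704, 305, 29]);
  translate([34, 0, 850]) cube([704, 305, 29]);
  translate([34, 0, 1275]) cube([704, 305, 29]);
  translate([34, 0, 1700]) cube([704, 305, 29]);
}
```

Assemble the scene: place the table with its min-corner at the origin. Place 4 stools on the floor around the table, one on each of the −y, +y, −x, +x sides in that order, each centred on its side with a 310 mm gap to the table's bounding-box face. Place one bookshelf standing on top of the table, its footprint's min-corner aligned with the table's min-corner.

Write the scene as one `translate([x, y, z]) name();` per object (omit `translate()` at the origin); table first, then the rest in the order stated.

table();
translate([595, -563, 0]) stool();
translate([595, 1217, 0]) stool();
translate([-602, 327, 0]) stool();
translate([1792, 327, 0]) stool();
translate([0, 0, 691]) bookshelf();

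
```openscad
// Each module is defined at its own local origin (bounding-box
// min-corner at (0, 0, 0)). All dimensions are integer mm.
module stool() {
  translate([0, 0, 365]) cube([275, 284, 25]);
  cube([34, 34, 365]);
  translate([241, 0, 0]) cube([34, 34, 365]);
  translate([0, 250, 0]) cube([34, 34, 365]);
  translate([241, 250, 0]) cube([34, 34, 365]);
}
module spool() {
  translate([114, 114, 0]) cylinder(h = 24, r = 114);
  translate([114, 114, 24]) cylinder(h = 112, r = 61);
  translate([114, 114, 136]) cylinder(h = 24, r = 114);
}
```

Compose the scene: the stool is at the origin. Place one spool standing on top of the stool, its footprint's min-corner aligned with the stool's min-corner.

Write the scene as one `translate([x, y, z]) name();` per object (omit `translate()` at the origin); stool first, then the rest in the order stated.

stool();
translate([0, 0, 390]) spool();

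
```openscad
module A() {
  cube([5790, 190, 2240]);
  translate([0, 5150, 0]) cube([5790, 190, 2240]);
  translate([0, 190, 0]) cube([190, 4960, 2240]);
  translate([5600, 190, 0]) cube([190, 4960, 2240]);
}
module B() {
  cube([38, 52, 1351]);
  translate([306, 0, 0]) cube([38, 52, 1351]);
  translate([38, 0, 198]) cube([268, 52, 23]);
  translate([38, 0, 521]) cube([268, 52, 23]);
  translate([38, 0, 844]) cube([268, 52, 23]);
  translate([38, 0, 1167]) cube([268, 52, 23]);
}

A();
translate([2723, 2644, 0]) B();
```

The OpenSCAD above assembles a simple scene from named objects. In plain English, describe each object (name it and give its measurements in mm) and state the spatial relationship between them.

A is a box-shaped house frame (walls only): outside footprint 5790×5340 mm, wall height 2240 mm, wall thickness 190 mm. The two y-facing walls run the full x-width; the two x-facing walls fit between the inner faces of the y-facing walls.

B is a wooden ladder with two side rails of 38×52 mm section and 1351 mm height, set 344 mm apart overall. Between them run 4 rectangular rungs (52 mm deep, 23 mm thick), front faces flush with the rails' −y face. The bottom of the first rung is 198 mm above the floor and each subsequent rung is 323 mm higher than the one below.

The ladder sits inside the house frame, centred.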